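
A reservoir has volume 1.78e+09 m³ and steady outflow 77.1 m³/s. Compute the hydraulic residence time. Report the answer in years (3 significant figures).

0.732 yr

Q = 77.1 m³/s × 3.156e+07 s/yr = 2.433e+09 m³/yr.
Hydraulic residence time τ = V/Q = 1.78e+09/2.433e+09 = 0.7316 yr.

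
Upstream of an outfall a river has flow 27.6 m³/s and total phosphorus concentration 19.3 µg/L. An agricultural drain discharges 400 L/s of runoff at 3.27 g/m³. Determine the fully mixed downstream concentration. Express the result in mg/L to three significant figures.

0.0657 mg/L

400 L/s = 0.4 m³/s.
19.3 µg/L = 0.0193 mg/L.
By mass balance at complete mixing, C = (0.4·3.27 + 27.6·0.0193) / (0.4 + 27.6) = 1.841/28 = 0.06574 mg/L.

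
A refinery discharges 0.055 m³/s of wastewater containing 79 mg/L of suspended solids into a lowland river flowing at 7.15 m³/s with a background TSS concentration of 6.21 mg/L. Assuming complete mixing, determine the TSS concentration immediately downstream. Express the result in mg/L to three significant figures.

6.77 mg/L

Flow-weighted mixing gives C = (0.055·79 + 7.15·6.21) / (0.055 + 7.15) = 48.75/7.205 = 6.766 mg/L.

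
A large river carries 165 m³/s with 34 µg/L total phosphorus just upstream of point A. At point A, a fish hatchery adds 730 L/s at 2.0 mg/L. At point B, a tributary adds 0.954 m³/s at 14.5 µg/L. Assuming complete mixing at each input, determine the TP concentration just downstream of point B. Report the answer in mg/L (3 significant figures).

34 µg/L = 0.034 mg/L.
730 L/s = 0.73 m³/s.
After input A: C = (165·0.034 + 0.73·2) / 165.7 = 0.04266 mg/L.
14.5 µg/L = 0.0145 mg/L.
After input B: C = (165.7·0.04266 + 0.954·0.0145) / 166.7 = 0.0425 mg/L.

0.0425 mg/L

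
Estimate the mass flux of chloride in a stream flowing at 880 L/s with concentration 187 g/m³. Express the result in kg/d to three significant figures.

880 L/s = 0.88 m³/s.
Mass flux = Q·C = 0.88 m³/s × 187 g/m³ = 164.6 g/s.
= 164.6 g/s × 86.4 = 1.422e+04 kg/d.

14200 kg/d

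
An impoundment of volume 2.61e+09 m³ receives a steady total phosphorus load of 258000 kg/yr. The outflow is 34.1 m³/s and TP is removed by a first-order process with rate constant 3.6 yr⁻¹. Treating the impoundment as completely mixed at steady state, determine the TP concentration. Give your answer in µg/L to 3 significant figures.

24.6 µg/L

Outflow Q = 34.1 m³/s × 3.156e+07 s/yr = 1.076e+09 m³/yr.
Steady-state CSTR mass balance: W = Q·C + k·V·C, so C = W/(Q + kV).
Q + kV = 1.076e+09 + 3.6·2.61e+09 = 1.047e+10 m³/yr.
C = 258000/1.047e+10 = 2.464e-05 kg/m³ = 0.02464 mg/L = 24.64 µg/L.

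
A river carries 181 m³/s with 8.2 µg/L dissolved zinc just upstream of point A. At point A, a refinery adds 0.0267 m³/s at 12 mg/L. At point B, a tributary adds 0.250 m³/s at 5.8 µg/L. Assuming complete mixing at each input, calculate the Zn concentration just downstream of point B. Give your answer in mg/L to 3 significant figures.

0.00996 mg/L

8.2 µg/L = 0.0082 mg/L.
After input A: C = (181·0.0082 + 0.0267·12) / 181 = 0.009969 mg/L.
5.8 µg/L = 0.0058 mg/L.
After input B: C = (181·0.009969 + 0.25·0.0058) / 181.3 = 0.009963 mg/L.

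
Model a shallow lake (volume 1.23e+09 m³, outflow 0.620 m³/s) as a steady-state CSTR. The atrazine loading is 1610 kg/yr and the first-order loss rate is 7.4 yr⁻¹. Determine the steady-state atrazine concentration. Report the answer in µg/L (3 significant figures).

Outflow Q = 0.620 m³/s × 3.156e+07 s/yr = 1.957e+07 m³/yr.
Steady-state CSTR mass balance: W = Q·C + k·V·C, so C = W/(Q + kV).
Q + kV = 1.957e+07 + 7.4·1.23e+09 = 9.122e+09 m³/yr.
C = 1610/9.122e+09 = 1.765e-07 kg/m³ = 0.0001765 mg/L = 0.1765 µg/L.

0.177 µg/L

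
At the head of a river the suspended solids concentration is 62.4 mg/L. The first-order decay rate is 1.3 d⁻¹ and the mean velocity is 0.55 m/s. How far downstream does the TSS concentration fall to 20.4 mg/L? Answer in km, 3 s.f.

From C = C₀·e^(−kt), t = ln(C₀/C)/k = ln(62.4/20.4)/1.3 = 1.118/1.3 = 0.86 d.
Distance = v·t = 0.55 m/s × 7.431e+04 s = 4.087e+04 m = 40.87 km.

40.9 km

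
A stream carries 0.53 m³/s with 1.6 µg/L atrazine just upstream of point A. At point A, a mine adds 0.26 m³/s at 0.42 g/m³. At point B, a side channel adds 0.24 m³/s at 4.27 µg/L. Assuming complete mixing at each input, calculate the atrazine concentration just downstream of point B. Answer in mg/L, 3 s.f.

0.108 mg/L

1.6 µg/L = 0.0016 mg/L.
After input A: C = (0.53·0.0016 + 0.26·0.42) / 0.79 = 0.1393 mg/L.
4.27 µg/L = 0.00427 mg/L.
After input B: C = (0.79·0.1393 + 0.24·0.00427) / 1.03 = 0.1078 mg/L.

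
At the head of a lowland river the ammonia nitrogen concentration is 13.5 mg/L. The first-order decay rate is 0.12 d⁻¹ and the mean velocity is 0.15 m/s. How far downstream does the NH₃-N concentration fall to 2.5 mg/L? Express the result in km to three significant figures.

From C = C₀·e^(−kt), t = ln(C₀/C)/k = ln(13.5/2.5)/0.12 = 1.686/0.12 = 14.05 d.
Distance = v·t = 0.15 m/s × 1.214e+06 s = 1.821e+05 m = 182.1 km.

182 km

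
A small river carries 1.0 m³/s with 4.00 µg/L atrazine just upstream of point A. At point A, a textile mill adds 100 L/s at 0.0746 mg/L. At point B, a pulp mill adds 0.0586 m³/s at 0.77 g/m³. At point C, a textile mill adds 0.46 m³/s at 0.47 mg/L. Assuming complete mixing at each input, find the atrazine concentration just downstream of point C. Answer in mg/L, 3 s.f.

0.169 mg/L

4.00 µg/L = 0.004 mg/L.
100 L/s = 0.1 m³/s.
After input A: C = (1·0.004 + 0.1·0.0746) / 1.1 = 0.01042 mg/L.
After input B: C = (1.1·0.01042 + 0.0586·0.77) / 1.159 = 0.04884 mg/L.
After input C: C = (1.159·0.04884 + 0.46·0.47) / 1.619 = 0.1685 mg/L.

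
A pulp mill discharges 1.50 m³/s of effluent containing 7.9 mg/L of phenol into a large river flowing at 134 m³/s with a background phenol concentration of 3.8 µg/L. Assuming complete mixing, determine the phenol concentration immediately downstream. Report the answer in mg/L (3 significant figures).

3.8 µg/L = 0.0038 mg/L.
Conservation of mass across the mixing zone: C = (1.5·7.9 + 134·0.0038) / (1.5 + 134) = 12.36/135.5 = 0.09121 mg/L.

0.0912 mg/L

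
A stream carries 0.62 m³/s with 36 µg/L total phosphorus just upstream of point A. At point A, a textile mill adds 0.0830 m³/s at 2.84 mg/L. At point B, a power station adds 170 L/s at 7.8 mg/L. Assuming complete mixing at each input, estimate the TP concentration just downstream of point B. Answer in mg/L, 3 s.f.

1.81 mg/L

36 µg/L = 0.036 mg/L.
After input A: C = (0.62·0.036 + 0.083·2.84) / 0.703 = 0.3671 mg/L.
170 L/s = 0.17 m³/s.
After input B: C = (0.703·0.3671 + 0.17·7.8) / 0.873 = 1.814 mg/L.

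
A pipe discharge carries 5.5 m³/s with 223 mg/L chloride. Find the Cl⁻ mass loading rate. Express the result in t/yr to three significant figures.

Mass flux = Q·C = 5.5 m³/s × 223 g/m³ = 1226 g/s.
= 1226 g/s × 31.56 = 3.871e+04 t/yr.

38700 t/yr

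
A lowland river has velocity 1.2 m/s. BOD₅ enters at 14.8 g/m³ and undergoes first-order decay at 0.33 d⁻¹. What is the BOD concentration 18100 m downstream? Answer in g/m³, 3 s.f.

14.0 g/m³

Travel time t = 18100 m / 1.2 m/s = 1.81e+04/1.2 = 1.508e+04 s = 0.1746 d.
First-order decay: C = 14.8·exp(−0.33·0.1746) = 14.8·0.944 = 13.97 g/m³.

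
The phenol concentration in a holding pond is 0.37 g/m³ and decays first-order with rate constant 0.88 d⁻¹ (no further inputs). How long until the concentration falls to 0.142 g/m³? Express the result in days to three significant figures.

1.09 d

t = ln(C₀/C)/k = ln(0.37/0.142)/0.88 = 0.9577/0.88 = 1.088 d.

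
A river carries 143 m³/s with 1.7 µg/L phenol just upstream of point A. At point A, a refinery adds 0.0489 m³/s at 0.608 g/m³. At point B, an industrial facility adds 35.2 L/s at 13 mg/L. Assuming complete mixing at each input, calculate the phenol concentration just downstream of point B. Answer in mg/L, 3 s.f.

1.7 µg/L = 0.0017 mg/L.
After input A: C = (143·0.0017 + 0.0489·0.608) / 143 = 0.001907 mg/L.
35.2 L/s = 0.0352 m³/s.
After input B: C = (143·0.001907 + 0.0352·13) / 143.1 = 0.005105 mg/L.

0.00510 mg/L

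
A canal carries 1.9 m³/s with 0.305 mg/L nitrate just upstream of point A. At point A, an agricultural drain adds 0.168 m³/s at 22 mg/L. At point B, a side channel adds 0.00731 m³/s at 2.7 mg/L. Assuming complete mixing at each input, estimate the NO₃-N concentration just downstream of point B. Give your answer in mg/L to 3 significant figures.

After input A: C = (1.9·0.305 + 0.168·22) / 2.068 = 2.067 mg/L.
After input B: C = (2.068·2.067 + 0.00731·2.7) / 2.075 = 2.07 mg/L.

2.07 mg/L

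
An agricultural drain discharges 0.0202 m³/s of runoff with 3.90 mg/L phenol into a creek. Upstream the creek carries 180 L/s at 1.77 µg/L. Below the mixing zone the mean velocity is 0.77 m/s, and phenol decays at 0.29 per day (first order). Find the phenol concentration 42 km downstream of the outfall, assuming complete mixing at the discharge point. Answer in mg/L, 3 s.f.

0.329 mg/L

180 L/s = 0.18 m³/s.
1.77 µg/L = 0.00177 mg/L.
After complete mixing, C₀ = (0.0202·3.9 + 0.18·0.00177) / 0.2002 = 0.3951 mg/L.
Travel time t = 4.2e+04 m / 0.77 m/s = 5.455e+04 s = 0.6313 d.
C = 0.3951·exp(−0.29·0.6313) = 0.3951·0.8327 = 0.329 mg/L.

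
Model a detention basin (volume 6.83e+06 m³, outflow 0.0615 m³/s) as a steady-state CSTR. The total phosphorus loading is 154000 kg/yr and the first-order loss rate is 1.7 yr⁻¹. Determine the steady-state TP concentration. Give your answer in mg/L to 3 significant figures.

11.4 mg/L

Outflow Q = 0.0615 m³/s × 3.156e+07 s/yr = 1.941e+06 m³/yr.
Steady-state CSTR mass balance: W = Q·C + k·V·C, so C = W/(Q + kV).
Q + kV = 1.941e+06 + 1.7·6.83e+06 = 1.355e+07 m³/yr.
C = 154000/1.355e+07 = 0.01136 kg/m³ = 11.36 mg/L.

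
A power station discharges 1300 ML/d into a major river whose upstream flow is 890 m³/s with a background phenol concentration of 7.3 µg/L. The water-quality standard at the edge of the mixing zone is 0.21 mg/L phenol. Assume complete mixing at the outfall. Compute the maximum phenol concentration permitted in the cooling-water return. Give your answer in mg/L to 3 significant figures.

12.2 mg/L

1300 ML/d = 15.05 m³/s.
7.3 µg/L = 0.0073 mg/L.
Mass balance: 0.21·905 = 15.05·Cₑ + 890·0.0073.
Cₑ = (190.1 − 6.497) / 15.05 = 12.2 mg/L.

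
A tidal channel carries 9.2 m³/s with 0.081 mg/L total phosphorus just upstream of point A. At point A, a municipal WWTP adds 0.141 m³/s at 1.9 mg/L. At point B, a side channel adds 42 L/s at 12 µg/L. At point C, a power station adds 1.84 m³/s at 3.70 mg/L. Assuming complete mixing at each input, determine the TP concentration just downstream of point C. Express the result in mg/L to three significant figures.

0.697 mg/L

After input A: C = (9.2·0.081 + 0.141·1.9) / 9.341 = 0.1085 mg/L.
42 L/s = 0.042 m³/s.
12 µg/L = 0.012 mg/L.
After input B: C = (9.341·0.1085 + 0.042·0.012) / 9.383 = 0.108 mg/L.
After input C: C = (9.383·0.108 + 1.84·3.7) / 11.22 = 0.6969 mg/L.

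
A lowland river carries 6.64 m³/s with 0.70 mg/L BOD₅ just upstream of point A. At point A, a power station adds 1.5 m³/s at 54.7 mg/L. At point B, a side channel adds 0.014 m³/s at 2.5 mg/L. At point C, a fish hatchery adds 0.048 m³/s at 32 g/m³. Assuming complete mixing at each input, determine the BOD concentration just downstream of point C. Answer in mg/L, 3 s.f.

10.8 mg/L

After input A: C = (6.64·0.7 + 1.5·54.7) / 8.14 = 10.65 mg/L.
After input B: C = (8.14·10.65 + 0.014·2.5) / 8.154 = 10.64 mg/L.
After input C: C = (8.154·10.64 + 0.048·32) / 8.202 = 10.76 mg/L.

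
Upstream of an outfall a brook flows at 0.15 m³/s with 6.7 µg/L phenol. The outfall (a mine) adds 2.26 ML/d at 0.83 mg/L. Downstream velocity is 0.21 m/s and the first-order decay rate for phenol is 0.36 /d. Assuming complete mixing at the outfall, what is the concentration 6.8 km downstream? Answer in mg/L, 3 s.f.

0.113 mg/L

2.26 ML/d = 0.02616 m³/s.
6.7 µg/L = 0.0067 mg/L.
After complete mixing, C₀ = (0.02616·0.83 + 0.15·0.0067) / 0.1762 = 0.129 mg/L.
Travel time t = 6800 m / 0.21 m/s = 3.238e+04 s = 0.3748 d.
C = 0.129·exp(−0.36·0.3748) = 0.129·0.8738 = 0.1127 mg/L.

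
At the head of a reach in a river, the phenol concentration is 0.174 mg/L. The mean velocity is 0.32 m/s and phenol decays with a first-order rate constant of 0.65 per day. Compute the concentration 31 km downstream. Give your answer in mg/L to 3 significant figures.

Travel time t = 31 km / 0.32 m/s = 3.1e+04/0.32 = 9.688e+04 s = 1.121 d.
First-order decay: C = 0.174·exp(−0.65·1.121) = 0.174·0.4825 = 0.08395 mg/L.

0.0840 mg/L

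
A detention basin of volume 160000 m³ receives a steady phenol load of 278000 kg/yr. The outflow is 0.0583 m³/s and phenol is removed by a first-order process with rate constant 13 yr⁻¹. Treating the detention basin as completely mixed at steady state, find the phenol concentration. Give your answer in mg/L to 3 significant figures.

Outflow Q = 0.0583 m³/s × 3.156e+07 s/yr = 1.84e+06 m³/yr.
Steady-state CSTR mass balance: W = Q·C + k·V·C, so C = W/(Q + kV).
Q + kV = 1.84e+06 + 13·160000 = 3.92e+06 m³/yr.
C = 278000/3.92e+06 = 0.07092 kg/m³ = 70.92 mg/L.

70.9 mg/L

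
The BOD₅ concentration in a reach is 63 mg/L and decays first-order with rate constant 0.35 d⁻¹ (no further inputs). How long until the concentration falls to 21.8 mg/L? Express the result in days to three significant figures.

t = ln(C₀/C)/k = ln(63/21.8)/0.35 = 1.061/0.35 = 3.032 d.

3.03 d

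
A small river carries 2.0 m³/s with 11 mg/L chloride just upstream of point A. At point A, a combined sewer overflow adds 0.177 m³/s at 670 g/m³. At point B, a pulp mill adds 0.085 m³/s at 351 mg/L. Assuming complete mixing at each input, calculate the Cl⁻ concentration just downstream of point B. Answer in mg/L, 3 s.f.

After input A: C = (2·11 + 0.177·670) / 2.177 = 64.58 mg/L.
After input B: C = (2.177·64.58 + 0.085·351) / 2.262 = 75.34 mg/L.

75.3 mg/L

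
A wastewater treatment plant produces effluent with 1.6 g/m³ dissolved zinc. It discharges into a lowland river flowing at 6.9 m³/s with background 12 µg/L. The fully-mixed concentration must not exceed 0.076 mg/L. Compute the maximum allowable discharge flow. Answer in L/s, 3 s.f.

12 µg/L = 0.012 mg/L.
Mass balance at complete mixing: C_std·(Q_w + Q_r) = Q_w·C_e + Q_r·C_b.
Rearranging, Q_w = Q_r·(C_std − C_b)/(C_e − C_std) = 6.9·(0.076 − 0.012) / (1.6 − 0.076) = 0.2898 m³/s.
= 289.8 L/s.

290 L/s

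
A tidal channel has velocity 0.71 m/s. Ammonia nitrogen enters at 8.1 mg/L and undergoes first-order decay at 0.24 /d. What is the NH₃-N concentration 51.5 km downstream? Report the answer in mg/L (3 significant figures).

Travel time t = 51.5 km / 0.71 m/s = 5.15e+04/0.71 = 7.254e+04 s = 0.8395 d.
First-order decay: C = 8.1·exp(−0.24·0.8395) = 8.1·0.8175 = 6.622 mg/L.

6.62 mg/L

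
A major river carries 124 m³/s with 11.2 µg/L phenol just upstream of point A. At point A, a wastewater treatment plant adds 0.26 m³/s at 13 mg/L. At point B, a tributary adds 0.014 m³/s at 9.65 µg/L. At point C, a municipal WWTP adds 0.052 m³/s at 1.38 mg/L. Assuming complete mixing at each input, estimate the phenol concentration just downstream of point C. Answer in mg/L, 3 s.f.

0.0389 mg/L

11.2 µg/L = 0.0112 mg/L.
After input A: C = (124·0.0112 + 0.26·13) / 124.3 = 0.03838 mg/L.
9.65 µg/L = 0.00965 mg/L.
After input B: C = (124.3·0.03838 + 0.014·0.00965) / 124.3 = 0.03837 mg/L.
After input C: C = (124.3·0.03837 + 0.052·1.38) / 124.3 = 0.03894 mg/L.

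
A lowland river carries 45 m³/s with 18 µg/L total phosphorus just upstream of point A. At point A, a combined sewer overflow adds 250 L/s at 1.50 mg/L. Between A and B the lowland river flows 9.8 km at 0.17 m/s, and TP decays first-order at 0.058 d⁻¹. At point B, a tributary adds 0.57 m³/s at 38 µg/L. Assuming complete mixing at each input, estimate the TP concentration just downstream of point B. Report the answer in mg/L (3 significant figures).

0.0254 mg/L

18 µg/L = 0.018 mg/L.
250 L/s = 0.25 m³/s.
After input A: C = (45·0.018 + 0.25·1.5) / 45.25 = 0.02619 mg/L.
Over the 9.8 km reach to input B (t = 5.765e+04 s = 0.6672 d), decay gives C = 0.02619·exp(−0.058·0.6672) = 0.02519 mg/L.
38 µg/L = 0.038 mg/L.
After input B: C = (45.25·0.02519 + 0.57·0.038) / 45.82 = 0.02535 mg/L.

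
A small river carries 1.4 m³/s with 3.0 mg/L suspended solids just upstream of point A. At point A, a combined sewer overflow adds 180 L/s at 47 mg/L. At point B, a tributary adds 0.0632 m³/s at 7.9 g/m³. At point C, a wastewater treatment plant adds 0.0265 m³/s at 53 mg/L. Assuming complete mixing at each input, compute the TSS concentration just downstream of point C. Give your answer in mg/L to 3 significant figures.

8.72 mg/L

180 L/s = 0.18 m³/s.
After input A: C = (1.4·3 + 0.18·47) / 1.58 = 8.013 mg/L.
After input B: C = (1.58·8.013 + 0.0632·7.9) / 1.643 = 8.008 mg/L.
After input C: C = (1.643·8.008 + 0.0265·53) / 1.67 = 8.722 mg/L.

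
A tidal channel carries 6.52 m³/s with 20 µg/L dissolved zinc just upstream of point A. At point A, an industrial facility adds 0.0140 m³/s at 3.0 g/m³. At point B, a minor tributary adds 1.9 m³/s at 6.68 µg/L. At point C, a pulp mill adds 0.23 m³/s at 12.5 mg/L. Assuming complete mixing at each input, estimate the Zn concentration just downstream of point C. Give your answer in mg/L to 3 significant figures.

20 µg/L = 0.02 mg/L.
After input A: C = (6.52·0.02 + 0.014·3) / 6.534 = 0.02639 mg/L.
6.68 µg/L = 0.00668 mg/L.
After input B: C = (6.534·0.02639 + 1.9·0.00668) / 8.434 = 0.02195 mg/L.
After input C: C = (8.434·0.02195 + 0.23·12.5) / 8.664 = 0.3532 mg/L.

0.353 mg/L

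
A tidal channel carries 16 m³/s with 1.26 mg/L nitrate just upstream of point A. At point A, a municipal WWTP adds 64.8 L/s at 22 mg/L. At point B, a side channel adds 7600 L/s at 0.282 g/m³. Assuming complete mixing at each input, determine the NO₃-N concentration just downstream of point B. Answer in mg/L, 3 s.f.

64.8 L/s = 0.0648 m³/s.
After input A: C = (16·1.26 + 0.0648·22) / 16.06 = 1.344 mg/L.
7600 L/s = 7.6 m³/s.
After input B: C = (16.06·1.344 + 7.6·0.282) / 23.66 = 1.003 mg/L.

1.00 mg/L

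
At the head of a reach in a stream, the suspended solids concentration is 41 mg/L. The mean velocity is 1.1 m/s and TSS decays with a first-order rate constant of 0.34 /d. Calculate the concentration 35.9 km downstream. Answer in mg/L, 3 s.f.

36.1 mg/L

Travel time t = 35.9 km / 1.1 m/s = 3.59e+04/1.1 = 3.264e+04 s = 0.3777 d.
First-order decay: C = 41·exp(−0.34·0.3777) = 41·0.8795 = 36.06 mg/L.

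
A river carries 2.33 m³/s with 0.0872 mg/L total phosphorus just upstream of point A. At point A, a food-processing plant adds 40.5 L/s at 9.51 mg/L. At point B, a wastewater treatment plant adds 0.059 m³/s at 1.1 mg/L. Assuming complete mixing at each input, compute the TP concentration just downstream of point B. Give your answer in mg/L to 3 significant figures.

0.269 mg/L

40.5 L/s = 0.0405 m³/s.
After input A: C = (2.33·0.0872 + 0.0405·9.51) / 2.371 = 0.2482 mg/L.
After input B: C = (2.371·0.2482 + 0.059·1.1) / 2.43 = 0.2689 mg/L.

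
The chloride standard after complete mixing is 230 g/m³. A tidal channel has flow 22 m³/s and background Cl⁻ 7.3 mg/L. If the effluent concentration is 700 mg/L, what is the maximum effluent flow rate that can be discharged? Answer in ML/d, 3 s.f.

901 ML/d

Mass balance at complete mixing: C_std·(Q_w + Q_r) = Q_w·C_e + Q_r·C_b.
Rearranging, Q_w = Q_r·(C_std − C_b)/(C_e − C_std) = 22·(230 − 7.3) / (700 − 230) = 10.42 m³/s.
= 900.7 ML/d.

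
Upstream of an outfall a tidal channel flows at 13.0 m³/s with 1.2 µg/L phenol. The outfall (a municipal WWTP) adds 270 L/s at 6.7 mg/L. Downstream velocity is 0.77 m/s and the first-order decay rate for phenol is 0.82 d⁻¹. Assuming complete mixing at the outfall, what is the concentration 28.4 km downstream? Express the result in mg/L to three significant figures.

0.0969 mg/L

270 L/s = 0.27 m³/s.
1.2 µg/L = 0.0012 mg/L.
After complete mixing, C₀ = (0.27·6.7 + 13·0.0012) / 13.27 = 0.1375 mg/L.
Travel time t = 2.84e+04 m / 0.77 m/s = 3.688e+04 s = 0.4269 d.
C = 0.1375·exp(−0.82·0.4269) = 0.1375·0.7047 = 0.09689 mg/L.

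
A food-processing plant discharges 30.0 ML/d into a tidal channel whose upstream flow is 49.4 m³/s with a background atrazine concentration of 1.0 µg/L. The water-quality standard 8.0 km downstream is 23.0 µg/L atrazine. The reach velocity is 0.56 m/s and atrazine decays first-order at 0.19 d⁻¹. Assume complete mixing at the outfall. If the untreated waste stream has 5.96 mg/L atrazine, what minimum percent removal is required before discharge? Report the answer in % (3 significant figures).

30.0 ML/d = 0.3472 m³/s.
1.0 µg/L = 0.001 mg/L.
23.0 µg/L = 0.023 mg/L.
Travel time to the compliance point: t = 8000/0.56 = 1.429e+04 s = 0.1653 d; decay factor exp(−0.19·0.1653) = 0.9691.
So the concentration just after mixing may be at most 0.023/0.9691 = 0.02373 mg/L.
Mass balance: 0.02373·49.75 = 0.3472·Cₑ + 49.4·0.001.
Cₑ = (1.181 − 0.0494) / 0.3472 = 3.258 mg/L.
Required removal = 1 − 3.258/5.96 = 45.33 %.

45.3 %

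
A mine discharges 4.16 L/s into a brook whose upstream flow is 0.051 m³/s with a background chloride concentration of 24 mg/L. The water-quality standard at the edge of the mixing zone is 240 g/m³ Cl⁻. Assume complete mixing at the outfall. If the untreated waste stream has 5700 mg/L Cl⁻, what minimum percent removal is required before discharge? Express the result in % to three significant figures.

4.16 L/s = 0.00416 m³/s.
Mass balance: 240·0.05516 = 0.00416·Cₑ + 0.051·24.
Cₑ = (13.24 − 1.224) / 0.00416 = 2888 mg/L.
Required removal = 1 − 2888/5700 = 49.33 %.

49.3 %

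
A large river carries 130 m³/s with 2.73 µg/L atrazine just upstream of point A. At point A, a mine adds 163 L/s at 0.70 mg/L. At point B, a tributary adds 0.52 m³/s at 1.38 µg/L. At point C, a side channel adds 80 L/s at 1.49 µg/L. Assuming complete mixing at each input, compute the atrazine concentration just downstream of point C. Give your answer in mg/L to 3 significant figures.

0.00359 mg/L

2.73 µg/L = 0.00273 mg/L.
163 L/s = 0.163 m³/s.
After input A: C = (130·0.00273 + 0.163·0.7) / 130.2 = 0.003603 mg/L.
1.38 µg/L = 0.00138 mg/L.
After input B: C = (130.2·0.003603 + 0.52·0.00138) / 130.7 = 0.003594 mg/L.
80 L/s = 0.08 m³/s.
1.49 µg/L = 0.00149 mg/L.
After input C: C = (130.7·0.003594 + 0.08·0.00149) / 130.8 = 0.003593 mg/L.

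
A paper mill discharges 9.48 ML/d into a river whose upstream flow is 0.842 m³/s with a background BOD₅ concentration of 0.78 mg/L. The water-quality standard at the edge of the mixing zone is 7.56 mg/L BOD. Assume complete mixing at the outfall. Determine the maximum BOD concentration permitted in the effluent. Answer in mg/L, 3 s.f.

9.48 ML/d = 0.1097 m³/s.
Mass balance: 7.56·0.9517 = 0.1097·Cₑ + 0.842·0.78.
Cₑ = (7.195 − 0.6568) / 0.1097 = 59.59 mg/L.

59.6 mg/L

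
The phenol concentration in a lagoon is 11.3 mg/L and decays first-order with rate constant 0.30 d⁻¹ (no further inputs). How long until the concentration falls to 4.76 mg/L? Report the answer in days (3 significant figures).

2.88 d

t = ln(C₀/C)/k = ln(11.3/4.76)/0.30 = 0.8646/0.30 = 2.882 d.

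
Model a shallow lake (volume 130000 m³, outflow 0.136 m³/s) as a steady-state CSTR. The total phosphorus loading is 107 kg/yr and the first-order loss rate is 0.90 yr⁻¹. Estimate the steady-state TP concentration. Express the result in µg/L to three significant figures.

24.3 µg/L

Outflow Q = 0.136 m³/s × 3.156e+07 s/yr = 4.292e+06 m³/yr.
Steady-state CSTR mass balance: W = Q·C + k·V·C, so C = W/(Q + kV).
Q + kV = 4.292e+06 + 0.90·130000 = 4.409e+06 m³/yr.
C = 107/4.409e+06 = 2.427e-05 kg/m³ = 0.02427 mg/L = 24.27 µg/L.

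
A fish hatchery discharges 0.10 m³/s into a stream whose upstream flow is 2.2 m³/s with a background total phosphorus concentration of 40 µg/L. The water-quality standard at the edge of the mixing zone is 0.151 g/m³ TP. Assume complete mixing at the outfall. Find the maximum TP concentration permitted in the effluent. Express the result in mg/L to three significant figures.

2.59 mg/L

40 µg/L = 0.04 mg/L.
Mass balance: 0.151·2.3 = 0.1·Cₑ + 2.2·0.04.
Cₑ = (0.3473 − 0.088) / 0.1 = 2.593 mg/L.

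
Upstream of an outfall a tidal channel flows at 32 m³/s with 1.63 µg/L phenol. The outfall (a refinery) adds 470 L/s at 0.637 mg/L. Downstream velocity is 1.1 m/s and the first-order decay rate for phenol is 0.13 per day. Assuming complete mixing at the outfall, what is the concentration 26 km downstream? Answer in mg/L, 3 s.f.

470 L/s = 0.47 m³/s.
1.63 µg/L = 0.00163 mg/L.
After complete mixing, C₀ = (0.47·0.637 + 32·0.00163) / 32.47 = 0.01083 mg/L.
Travel time t = 2.6e+04 m / 1.1 m/s = 2.364e+04 s = 0.2736 d.
C = 0.01083·exp(−0.13·0.2736) = 0.01083·0.9651 = 0.01045 mg/L.

0.0104 mg/L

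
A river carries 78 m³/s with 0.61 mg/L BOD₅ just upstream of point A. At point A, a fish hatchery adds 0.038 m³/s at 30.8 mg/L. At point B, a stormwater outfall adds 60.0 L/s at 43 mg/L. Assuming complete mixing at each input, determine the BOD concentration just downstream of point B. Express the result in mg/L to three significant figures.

After input A: C = (78·0.61 + 0.038·30.8) / 78.04 = 0.6247 mg/L.
60.0 L/s = 0.06 m³/s.
After input B: C = (78.04·0.6247 + 0.06·43) / 78.1 = 0.6573 mg/L.

0.657 mg/L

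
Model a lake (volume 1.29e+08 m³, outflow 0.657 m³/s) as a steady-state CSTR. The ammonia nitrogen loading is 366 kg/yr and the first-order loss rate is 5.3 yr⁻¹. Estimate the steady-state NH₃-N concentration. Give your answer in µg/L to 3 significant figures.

Outflow Q = 0.657 m³/s × 3.156e+07 s/yr = 2.073e+07 m³/yr.
Steady-state CSTR mass balance: W = Q·C + k·V·C, so C = W/(Q + kV).
Q + kV = 2.073e+07 + 5.3·1.29e+08 = 7.044e+08 m³/yr.
C = 366/7.044e+08 = 5.196e-07 kg/m³ = 0.0005196 mg/L = 0.5196 µg/L.

0.520 µg/L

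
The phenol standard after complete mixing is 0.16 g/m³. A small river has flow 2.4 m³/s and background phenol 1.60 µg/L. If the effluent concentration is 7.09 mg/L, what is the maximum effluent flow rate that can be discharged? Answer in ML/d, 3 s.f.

4.74 ML/d

1.60 µg/L = 0.0016 mg/L.
Mass balance at complete mixing: C_std·(Q_w + Q_r) = Q_w·C_e + Q_r·C_b.
Rearranging, Q_w = Q_r·(C_std − C_b)/(C_e − C_std) = 2.4·(0.16 − 0.0016) / (7.09 − 0.16) = 0.05486 m³/s.
= 4.74 ML/d.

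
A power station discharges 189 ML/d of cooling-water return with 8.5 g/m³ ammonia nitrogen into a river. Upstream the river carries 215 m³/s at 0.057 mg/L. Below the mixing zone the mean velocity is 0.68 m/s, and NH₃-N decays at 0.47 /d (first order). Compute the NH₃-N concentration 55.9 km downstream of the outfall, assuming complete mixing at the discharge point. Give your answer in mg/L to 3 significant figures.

189 ML/d = 2.188 m³/s.
After complete mixing, C₀ = (2.188·8.5 + 215·0.057) / 217.2 = 0.142 mg/L.
Travel time t = 5.59e+04 m / 0.68 m/s = 8.221e+04 s = 0.9515 d.
C = 0.142·exp(−0.47·0.9515) = 0.142·0.6394 = 0.09082 mg/L.

0.0908 mg/L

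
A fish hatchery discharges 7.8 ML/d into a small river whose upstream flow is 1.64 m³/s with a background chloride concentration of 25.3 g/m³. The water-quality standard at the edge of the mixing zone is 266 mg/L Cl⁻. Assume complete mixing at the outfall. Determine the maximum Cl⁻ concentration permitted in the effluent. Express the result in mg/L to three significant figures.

7.8 ML/d = 0.09028 m³/s.
Mass balance: 266·1.73 = 0.09028·Cₑ + 1.64·25.3.
Cₑ = (460.3 − 41.49) / 0.09028 = 4639 mg/L.

4640 mg/L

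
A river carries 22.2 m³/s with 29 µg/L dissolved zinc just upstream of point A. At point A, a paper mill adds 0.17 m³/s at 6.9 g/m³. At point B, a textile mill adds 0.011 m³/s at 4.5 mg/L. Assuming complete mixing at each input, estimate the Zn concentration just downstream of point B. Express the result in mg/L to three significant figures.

0.0834 mg/L

29 µg/L = 0.029 mg/L.
After input A: C = (22.2·0.029 + 0.17·6.9) / 22.37 = 0.08122 mg/L.
After input B: C = (22.37·0.08122 + 0.011·4.5) / 22.38 = 0.08339 mg/L.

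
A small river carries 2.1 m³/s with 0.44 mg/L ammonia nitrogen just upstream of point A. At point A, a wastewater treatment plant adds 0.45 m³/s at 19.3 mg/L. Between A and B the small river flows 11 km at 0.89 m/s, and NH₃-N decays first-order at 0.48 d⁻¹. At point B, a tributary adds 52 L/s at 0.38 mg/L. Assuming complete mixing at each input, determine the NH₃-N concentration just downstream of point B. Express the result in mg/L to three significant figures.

3.46 mg/L

After input A: C = (2.1·0.44 + 0.45·19.3) / 2.55 = 3.768 mg/L.
Over the 11 km reach to input B (t = 1.236e+04 s = 0.1431 d), decay gives C = 3.768·exp(−0.48·0.1431) = 3.518 mg/L.
52 L/s = 0.052 m³/s.
After input B: C = (2.55·3.518 + 0.052·0.38) / 2.602 = 3.455 mg/L.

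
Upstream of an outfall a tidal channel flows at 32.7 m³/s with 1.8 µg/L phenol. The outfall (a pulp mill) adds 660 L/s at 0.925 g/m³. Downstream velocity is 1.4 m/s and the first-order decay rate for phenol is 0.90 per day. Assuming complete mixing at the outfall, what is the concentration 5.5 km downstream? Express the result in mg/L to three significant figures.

0.0193 mg/L

660 L/s = 0.66 m³/s.
1.8 µg/L = 0.0018 mg/L.
After complete mixing, C₀ = (0.66·0.925 + 32.7·0.0018) / 33.36 = 0.02006 mg/L.
Travel time t = 5500 m / 1.4 m/s = 3929 s = 0.04547 d.
C = 0.02006·exp(−0.90·0.04547) = 0.02006·0.9599 = 0.01926 mg/L.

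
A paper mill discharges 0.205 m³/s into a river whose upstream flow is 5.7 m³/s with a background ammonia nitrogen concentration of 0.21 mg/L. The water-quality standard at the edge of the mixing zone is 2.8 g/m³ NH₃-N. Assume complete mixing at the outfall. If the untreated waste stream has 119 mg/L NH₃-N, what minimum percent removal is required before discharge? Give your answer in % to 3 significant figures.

37.1 %

Mass balance: 2.8·5.905 = 0.205·Cₑ + 5.7·0.21.
Cₑ = (16.53 − 1.197) / 0.205 = 74.81 mg/L.
Required removal = 1 − 74.81/119 = 37.13 %.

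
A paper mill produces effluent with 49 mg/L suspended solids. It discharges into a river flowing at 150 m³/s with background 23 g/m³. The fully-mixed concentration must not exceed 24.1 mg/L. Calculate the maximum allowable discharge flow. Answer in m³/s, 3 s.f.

6.63 m³/s

Mass balance at complete mixing: C_std·(Q_w + Q_r) = Q_w·C_e + Q_r·C_b.
Rearranging, Q_w = Q_r·(C_std − C_b)/(C_e − C_std) = 150·(24.1 − 23) / (49 − 24.1) = 6.627 m³/s.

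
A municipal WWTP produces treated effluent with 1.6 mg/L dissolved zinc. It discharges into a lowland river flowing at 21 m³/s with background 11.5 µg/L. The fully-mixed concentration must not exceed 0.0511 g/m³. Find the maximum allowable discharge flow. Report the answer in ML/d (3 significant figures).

46.4 ML/d

11.5 µg/L = 0.0115 mg/L.
Mass balance at complete mixing: C_std·(Q_w + Q_r) = Q_w·C_e + Q_r·C_b.
Rearranging, Q_w = Q_r·(C_std − C_b)/(C_e − C_std) = 21·(0.0511 − 0.0115) / (1.6 − 0.0511) = 0.5369 m³/s.
= 46.39 ML/d.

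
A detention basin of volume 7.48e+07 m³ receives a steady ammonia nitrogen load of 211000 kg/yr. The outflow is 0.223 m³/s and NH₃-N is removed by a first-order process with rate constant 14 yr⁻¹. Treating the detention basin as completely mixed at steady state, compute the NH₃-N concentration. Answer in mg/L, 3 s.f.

0.200 mg/L

Outflow Q = 0.223 m³/s × 3.156e+07 s/yr = 7.037e+06 m³/yr.
Steady-state CSTR mass balance: W = Q·C + k·V·C, so C = W/(Q + kV).
Q + kV = 7.037e+06 + 14·7.48e+07 = 1.054e+09 m³/yr.
C = 211000/1.054e+09 = 0.0002001 kg/m³ = 0.2001 mg/L.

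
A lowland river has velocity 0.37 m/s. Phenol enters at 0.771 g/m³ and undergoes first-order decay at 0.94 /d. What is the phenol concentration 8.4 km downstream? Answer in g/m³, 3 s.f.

Travel time t = 8.4 km / 0.37 m/s = 8400/0.37 = 2.27e+04 s = 0.2628 d.
First-order decay: C = 0.771·exp(−0.94·0.2628) = 0.771·0.7811 = 0.6023 g/m³.

0.602 g/m³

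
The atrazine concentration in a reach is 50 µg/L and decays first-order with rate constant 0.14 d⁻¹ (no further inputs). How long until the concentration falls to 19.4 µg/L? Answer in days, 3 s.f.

t = ln(C₀/C)/k = ln(50/19.4)/0.14 = 0.9467/0.14 = 6.762 d.

6.76 d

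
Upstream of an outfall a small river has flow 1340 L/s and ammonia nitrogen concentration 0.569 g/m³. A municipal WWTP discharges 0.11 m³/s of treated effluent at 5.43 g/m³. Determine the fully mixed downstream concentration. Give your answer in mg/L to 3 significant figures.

0.938 mg/L

1340 L/s = 1.34 m³/s.
Flow-weighted mixing gives C = (0.11·5.43 + 1.34·0.569) / (0.11 + 1.34) = 1.36/1.45 = 0.9378 mg/L.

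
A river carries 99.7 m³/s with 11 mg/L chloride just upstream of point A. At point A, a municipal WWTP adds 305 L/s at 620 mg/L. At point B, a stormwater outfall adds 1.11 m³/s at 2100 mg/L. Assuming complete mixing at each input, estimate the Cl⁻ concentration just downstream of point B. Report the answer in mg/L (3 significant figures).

305 L/s = 0.305 m³/s.
After input A: C = (99.7·11 + 0.305·620) / 100 = 12.86 mg/L.
After input B: C = (100·12.86 + 1.11·2100) / 101.1 = 35.77 mg/L.

35.8 mg/L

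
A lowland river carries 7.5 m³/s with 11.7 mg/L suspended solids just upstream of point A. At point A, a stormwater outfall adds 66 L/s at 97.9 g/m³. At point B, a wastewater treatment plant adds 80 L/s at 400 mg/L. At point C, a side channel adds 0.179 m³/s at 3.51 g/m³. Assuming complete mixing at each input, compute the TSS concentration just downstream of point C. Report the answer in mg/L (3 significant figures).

66 L/s = 0.066 m³/s.
After input A: C = (7.5·11.7 + 0.066·97.9) / 7.566 = 12.45 mg/L.
80 L/s = 0.08 m³/s.
After input B: C = (7.566·12.45 + 0.08·400) / 7.646 = 16.51 mg/L.
After input C: C = (7.646·16.51 + 0.179·3.51) / 7.825 = 16.21 mg/L.

16.2 mg/L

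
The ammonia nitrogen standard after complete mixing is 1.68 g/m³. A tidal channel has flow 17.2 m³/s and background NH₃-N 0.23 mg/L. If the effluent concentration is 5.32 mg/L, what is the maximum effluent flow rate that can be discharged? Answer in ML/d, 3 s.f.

592 ML/d

Mass balance at complete mixing: C_std·(Q_w + Q_r) = Q_w·C_e + Q_r·C_b.
Rearranging, Q_w = Q_r·(C_std − C_b)/(C_e − C_std) = 17.2·(1.68 − 0.23) / (5.32 − 1.68) = 6.852 m³/s.
= 592 ML/d.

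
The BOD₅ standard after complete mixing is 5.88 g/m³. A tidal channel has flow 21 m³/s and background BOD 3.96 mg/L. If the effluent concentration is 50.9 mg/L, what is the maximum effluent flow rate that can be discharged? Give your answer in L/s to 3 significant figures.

896 L/s

Mass balance at complete mixing: C_std·(Q_w + Q_r) = Q_w·C_e + Q_r·C_b.
Rearranging, Q_w = Q_r·(C_std − C_b)/(C_e − C_std) = 21·(5.88 − 3.96) / (50.9 − 5.88) = 0.8956 m³/s.
= 895.6 L/s.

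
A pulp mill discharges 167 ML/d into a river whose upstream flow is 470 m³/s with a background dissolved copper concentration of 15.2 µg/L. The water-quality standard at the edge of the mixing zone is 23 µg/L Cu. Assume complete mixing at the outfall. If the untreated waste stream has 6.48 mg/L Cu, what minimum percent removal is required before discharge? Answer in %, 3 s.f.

70.4 %

167 ML/d = 1.933 m³/s.
15.2 µg/L = 0.0152 mg/L.
23 µg/L = 0.023 mg/L.
Mass balance: 0.023·471.9 = 1.933·Cₑ + 470·0.0152.
Cₑ = (10.85 − 7.144) / 1.933 = 1.92 mg/L.
Required removal = 1 − 1.92/6.48 = 70.38 %.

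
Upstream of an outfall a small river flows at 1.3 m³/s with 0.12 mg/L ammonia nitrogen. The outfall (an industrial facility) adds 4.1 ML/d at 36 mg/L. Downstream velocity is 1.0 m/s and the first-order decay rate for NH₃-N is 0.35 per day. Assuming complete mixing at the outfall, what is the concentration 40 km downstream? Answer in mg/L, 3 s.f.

4.1 ML/d = 0.04745 m³/s.
After complete mixing, C₀ = (0.04745·36 + 1.3·0.12) / 1.347 = 1.384 mg/L.
Travel time t = 4e+04 m / 1.0 m/s = 4e+04 s = 0.463 d.
C = 1.384·exp(−0.35·0.463) = 1.384·0.8504 = 1.177 mg/L.

1.18 mg/L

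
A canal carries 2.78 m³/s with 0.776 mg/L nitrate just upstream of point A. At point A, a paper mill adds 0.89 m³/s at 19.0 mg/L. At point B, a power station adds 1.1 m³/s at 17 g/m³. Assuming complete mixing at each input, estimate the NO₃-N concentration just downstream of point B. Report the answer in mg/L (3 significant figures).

After input A: C = (2.78·0.776 + 0.89·19) / 3.67 = 5.195 mg/L.
After input B: C = (3.67·5.195 + 1.1·17) / 4.77 = 7.918 mg/L.

7.92 mg/L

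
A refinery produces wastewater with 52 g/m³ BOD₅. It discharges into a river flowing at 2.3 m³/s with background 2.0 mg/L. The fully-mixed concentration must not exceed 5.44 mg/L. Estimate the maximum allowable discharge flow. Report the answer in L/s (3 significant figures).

170 L/s

Mass balance at complete mixing: C_std·(Q_w + Q_r) = Q_w·C_e + Q_r·C_b.
Rearranging, Q_w = Q_r·(C_std − C_b)/(C_e − C_std) = 2.3·(5.44 − 2) / (52 − 5.44) = 0.1699 m³/s.
= 169.9 L/s.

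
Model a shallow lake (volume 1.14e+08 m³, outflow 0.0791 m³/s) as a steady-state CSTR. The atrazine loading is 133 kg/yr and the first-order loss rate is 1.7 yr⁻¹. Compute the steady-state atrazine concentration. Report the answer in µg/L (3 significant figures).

0.678 µg/L

Outflow Q = 0.0791 m³/s × 3.156e+07 s/yr = 2.496e+06 m³/yr.
Steady-state CSTR mass balance: W = Q·C + k·V·C, so C = W/(Q + kV).
Q + kV = 2.496e+06 + 1.7·1.14e+08 = 1.963e+08 m³/yr.
C = 133/1.963e+08 = 6.775e-07 kg/m³ = 0.0006775 mg/L = 0.6775 µg/L.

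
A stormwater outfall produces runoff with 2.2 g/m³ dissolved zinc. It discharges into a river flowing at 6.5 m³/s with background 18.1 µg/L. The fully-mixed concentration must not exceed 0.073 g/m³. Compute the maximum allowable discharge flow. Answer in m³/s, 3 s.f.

0.168 m³/s

18.1 µg/L = 0.0181 mg/L.
Mass balance at complete mixing: C_std·(Q_w + Q_r) = Q_w·C_e + Q_r·C_b.
Rearranging, Q_w = Q_r·(C_std − C_b)/(C_e − C_std) = 6.5·(0.073 − 0.0181) / (2.2 − 0.073) = 0.1678 m³/s.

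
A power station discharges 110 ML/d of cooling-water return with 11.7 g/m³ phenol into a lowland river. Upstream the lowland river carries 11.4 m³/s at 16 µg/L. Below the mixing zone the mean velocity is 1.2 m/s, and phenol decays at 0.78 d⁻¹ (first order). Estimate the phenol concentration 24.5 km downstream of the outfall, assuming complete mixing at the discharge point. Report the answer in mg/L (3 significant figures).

110 ML/d = 1.273 m³/s.
16 µg/L = 0.016 mg/L.
After complete mixing, C₀ = (1.273·11.7 + 11.4·0.016) / 12.67 = 1.19 mg/L.
Travel time t = 2.45e+04 m / 1.2 m/s = 2.042e+04 s = 0.2363 d.
C = 1.19·exp(−0.78·0.2363) = 1.19·0.8317 = 0.9895 mg/L.

0.990 mg/L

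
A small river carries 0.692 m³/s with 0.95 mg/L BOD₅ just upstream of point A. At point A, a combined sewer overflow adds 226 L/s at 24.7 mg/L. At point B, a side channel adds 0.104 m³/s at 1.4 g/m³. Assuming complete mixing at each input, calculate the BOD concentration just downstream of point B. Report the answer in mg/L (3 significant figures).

226 L/s = 0.226 m³/s.
After input A: C = (0.692·0.95 + 0.226·24.7) / 0.918 = 6.797 mg/L.
After input B: C = (0.918·6.797 + 0.104·1.4) / 1.022 = 6.248 mg/L.

6.25 mg/L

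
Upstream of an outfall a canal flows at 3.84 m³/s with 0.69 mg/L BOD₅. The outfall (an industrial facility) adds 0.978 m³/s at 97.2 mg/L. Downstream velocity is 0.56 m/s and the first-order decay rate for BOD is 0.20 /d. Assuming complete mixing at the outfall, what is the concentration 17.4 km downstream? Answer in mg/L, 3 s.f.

After complete mixing, C₀ = (0.978·97.2 + 3.84·0.69) / 4.818 = 20.28 mg/L.
Travel time t = 1.74e+04 m / 0.56 m/s = 3.107e+04 s = 0.3596 d.
C = 20.28·exp(−0.20·0.3596) = 20.28·0.9306 = 18.87 mg/L.

18.9 mg/L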